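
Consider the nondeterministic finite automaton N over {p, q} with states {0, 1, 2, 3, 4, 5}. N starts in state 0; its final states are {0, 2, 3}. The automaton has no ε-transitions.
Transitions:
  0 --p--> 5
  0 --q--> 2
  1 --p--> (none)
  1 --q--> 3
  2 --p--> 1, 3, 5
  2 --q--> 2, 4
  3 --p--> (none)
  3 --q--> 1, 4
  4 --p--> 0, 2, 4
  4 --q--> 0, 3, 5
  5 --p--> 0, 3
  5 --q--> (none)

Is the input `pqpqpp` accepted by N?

rejected

Start: {0}
read p: {5}
read q: {}
The reachable set is empty and stays empty for the remaining 4 symbols.
Reachable ∩ accepting = {} — empty.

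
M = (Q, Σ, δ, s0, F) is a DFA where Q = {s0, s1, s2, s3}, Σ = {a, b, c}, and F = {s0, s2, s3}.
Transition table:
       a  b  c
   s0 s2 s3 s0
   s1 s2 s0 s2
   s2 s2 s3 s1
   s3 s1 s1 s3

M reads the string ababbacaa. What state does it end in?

s2

s0 --a--> s2
s2 --b--> s3
s3 --a--> s1
s1 --b--> s0
s0 --b--> s3
s3 --a--> s1
s1 --c--> s2
s2 --a--> s2
s2 --a--> s2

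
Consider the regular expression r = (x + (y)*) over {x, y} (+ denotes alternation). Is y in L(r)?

yes

The right alternative (y)* matches y.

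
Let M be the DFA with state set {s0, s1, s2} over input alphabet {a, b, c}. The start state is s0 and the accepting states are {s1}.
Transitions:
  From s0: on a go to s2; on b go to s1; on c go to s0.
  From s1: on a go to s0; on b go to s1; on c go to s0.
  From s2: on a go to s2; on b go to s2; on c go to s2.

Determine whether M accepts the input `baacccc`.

rejected

s0 --b--> s1
s1 --a--> s0
s0 --a--> s2
s2 --c--> s2
s2 --c--> s2
s2 --c--> s2
s2 --c--> s2
End in state s2, which is not an accepting state.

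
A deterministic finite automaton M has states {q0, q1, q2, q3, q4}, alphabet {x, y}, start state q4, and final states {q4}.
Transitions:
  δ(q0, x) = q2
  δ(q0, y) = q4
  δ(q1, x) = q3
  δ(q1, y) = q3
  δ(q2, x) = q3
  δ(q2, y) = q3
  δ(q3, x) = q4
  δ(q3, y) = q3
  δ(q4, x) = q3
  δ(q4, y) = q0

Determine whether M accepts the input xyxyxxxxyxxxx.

q4 --x--> q3
q3 --y--> q3
q3 --x--> q4
q4 --y--> q0
q0 --x--> q2
q2 --x--> q3
q3 --x--> q4
q4 --x--> q3
q3 --y--> q3
q3 --x--> q4
q4 --x--> q3
q3 --x--> q4
q4 --x--> q3
End in state q3, which is not an accepting state.

rejected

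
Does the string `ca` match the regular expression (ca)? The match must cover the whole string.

yes

Split as c·a: c matches c and a matches a.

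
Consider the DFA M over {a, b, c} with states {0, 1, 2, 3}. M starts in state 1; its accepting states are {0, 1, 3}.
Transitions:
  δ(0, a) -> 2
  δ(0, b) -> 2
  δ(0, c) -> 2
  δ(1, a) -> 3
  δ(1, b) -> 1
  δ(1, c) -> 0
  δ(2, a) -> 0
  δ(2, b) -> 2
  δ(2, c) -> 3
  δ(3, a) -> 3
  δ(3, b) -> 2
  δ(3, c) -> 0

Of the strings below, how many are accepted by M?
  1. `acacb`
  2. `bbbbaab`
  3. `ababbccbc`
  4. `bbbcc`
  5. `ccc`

`acacb`: rejected
`bbbbaab`: rejected
`ababbccbc`: accepted
`bbbcc`: rejected
`ccc`: accepted

2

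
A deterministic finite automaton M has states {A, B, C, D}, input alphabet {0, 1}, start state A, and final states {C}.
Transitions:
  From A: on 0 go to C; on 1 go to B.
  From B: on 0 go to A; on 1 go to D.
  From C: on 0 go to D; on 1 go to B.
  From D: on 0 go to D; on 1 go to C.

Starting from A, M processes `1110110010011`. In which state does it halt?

A --1--> B
B --1--> D
D --1--> C
C --0--> D
D --1--> C
C --1--> B
B --0--> A
A --0--> C
C --1--> B
B --0--> A
A --0--> C
C --1--> B
B --1--> D

D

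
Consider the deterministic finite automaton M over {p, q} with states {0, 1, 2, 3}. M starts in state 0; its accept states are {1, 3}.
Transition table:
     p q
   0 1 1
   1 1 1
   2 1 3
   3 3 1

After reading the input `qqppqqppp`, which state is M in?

1

0 --q--> 1
1 --q--> 1
1 --p--> 1
1 --p--> 1
1 --q--> 1
1 --q--> 1
1 --p--> 1
1 --p--> 1
1 --p--> 1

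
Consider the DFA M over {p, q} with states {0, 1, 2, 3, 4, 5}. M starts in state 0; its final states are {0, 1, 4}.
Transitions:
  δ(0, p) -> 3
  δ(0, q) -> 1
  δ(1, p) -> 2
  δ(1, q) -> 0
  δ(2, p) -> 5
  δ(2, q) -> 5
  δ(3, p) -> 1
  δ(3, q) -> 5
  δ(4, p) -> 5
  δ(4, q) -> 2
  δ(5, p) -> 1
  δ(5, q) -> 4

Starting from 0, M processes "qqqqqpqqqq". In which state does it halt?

5

0 --q--> 1
1 --q--> 0
0 --q--> 1
1 --q--> 0
0 --q--> 1
1 --p--> 2
2 --q--> 5
5 --q--> 4
4 --q--> 2
2 --q--> 5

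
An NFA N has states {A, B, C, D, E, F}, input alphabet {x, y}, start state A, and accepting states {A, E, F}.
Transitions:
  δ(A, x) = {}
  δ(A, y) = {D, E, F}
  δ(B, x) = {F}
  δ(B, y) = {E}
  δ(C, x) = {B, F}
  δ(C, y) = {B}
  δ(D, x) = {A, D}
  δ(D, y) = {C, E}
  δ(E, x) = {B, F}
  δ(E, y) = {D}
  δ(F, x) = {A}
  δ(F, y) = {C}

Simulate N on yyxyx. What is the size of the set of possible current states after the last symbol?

4

Start: {A}
read y: {D, E, F}
read y: {C, D, E}
read x: {A, B, D, F}
read y: {C, D, E, F}
read x: {A, B, D, F}
Final reachable set {A, B, D, F} has 4 states.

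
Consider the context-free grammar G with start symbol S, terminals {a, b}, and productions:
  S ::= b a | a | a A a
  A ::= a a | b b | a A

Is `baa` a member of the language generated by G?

no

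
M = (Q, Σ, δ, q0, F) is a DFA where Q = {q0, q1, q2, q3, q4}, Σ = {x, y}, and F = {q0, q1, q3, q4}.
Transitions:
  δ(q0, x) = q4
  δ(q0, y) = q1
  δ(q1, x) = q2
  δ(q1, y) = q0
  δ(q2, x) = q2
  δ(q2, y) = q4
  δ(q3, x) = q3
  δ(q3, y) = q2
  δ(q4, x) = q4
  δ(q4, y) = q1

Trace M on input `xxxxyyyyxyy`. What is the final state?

q0 --x--> q4
q4 --x--> q4
q4 --x--> q4
q4 --x--> q4
q4 --y--> q1
q1 --y--> q0
q0 --y--> q1
q1 --y--> q0
q0 --x--> q4
q4 --y--> q1
q1 --y--> q0

q0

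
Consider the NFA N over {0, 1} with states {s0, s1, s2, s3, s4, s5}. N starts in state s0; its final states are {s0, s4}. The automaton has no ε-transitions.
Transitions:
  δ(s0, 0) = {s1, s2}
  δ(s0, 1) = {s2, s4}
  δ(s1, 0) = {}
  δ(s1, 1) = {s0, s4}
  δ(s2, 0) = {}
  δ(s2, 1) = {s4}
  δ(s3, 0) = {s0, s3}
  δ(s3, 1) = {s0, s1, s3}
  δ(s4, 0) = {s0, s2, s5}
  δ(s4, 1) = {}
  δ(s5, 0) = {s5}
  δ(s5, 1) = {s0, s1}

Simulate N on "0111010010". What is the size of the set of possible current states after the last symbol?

4

Start: {s0}
read 0: {s1, s2}
read 1: {s0, s4}
read 1: {s2, s4}
read 1: {s4}
read 0: {s0, s2, s5}
read 1: {s0, s1, s2, s4}
read 0: {s0, s1, s2, s5}
read 0: {s1, s2, s5}
read 1: {s0, s1, s4}
read 0: {s0, s1, s2, s5}
Final reachable set {s0, s1, s2, s5} has 4 states.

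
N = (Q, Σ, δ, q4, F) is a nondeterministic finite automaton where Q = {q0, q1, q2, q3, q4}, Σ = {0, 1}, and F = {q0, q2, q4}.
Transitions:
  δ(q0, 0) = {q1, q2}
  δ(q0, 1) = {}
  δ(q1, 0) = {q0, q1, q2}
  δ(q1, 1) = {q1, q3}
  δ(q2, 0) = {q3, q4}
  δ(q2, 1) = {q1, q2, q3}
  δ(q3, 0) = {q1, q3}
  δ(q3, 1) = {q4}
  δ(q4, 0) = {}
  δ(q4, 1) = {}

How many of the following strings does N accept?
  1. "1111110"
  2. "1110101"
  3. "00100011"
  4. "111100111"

0

"1111110": rejected
"1110101": rejected
"00100011": rejected
"111100111": rejected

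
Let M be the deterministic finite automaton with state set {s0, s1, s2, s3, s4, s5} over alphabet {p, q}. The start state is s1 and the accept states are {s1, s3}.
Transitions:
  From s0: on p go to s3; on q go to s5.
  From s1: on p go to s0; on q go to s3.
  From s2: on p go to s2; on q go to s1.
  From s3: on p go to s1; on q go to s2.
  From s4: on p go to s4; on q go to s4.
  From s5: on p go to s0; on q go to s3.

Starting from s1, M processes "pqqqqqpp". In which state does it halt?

s1 --p--> s0
s0 --q--> s5
s5 --q--> s3
s3 --q--> s2
s2 --q--> s1
s1 --q--> s3
s3 --p--> s1
s1 --p--> s0

s0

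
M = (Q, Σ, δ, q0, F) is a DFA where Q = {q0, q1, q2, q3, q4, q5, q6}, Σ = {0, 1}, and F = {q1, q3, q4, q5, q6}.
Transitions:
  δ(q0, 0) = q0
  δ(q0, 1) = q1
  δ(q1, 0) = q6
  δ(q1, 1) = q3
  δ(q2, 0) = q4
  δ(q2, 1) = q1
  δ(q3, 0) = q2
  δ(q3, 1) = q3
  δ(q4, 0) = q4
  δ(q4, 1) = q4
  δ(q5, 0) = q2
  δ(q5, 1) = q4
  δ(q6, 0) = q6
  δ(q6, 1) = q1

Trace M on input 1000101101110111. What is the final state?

q3

q0 --1--> q1
q1 --0--> q6
q6 --0--> q6
q6 --0--> q6
q6 --1--> q1
q1 --0--> q6
q6 --1--> q1
q1 --1--> q3
q3 --0--> q2
q2 --1--> q1
q1 --1--> q3
q3 --1--> q3
q3 --0--> q2
q2 --1--> q1
q1 --1--> q3
q3 --1--> q3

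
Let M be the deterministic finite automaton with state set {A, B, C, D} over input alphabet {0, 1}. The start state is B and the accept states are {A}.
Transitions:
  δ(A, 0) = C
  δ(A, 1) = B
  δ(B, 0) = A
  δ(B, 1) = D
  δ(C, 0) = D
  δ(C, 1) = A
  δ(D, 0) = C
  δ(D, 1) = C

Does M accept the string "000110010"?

rejected

B --0--> A
A --0--> C
C --0--> D
D --1--> C
C --1--> A
A --0--> C
C --0--> D
D --1--> C
C --0--> D
End in state D, which is not an accepting state.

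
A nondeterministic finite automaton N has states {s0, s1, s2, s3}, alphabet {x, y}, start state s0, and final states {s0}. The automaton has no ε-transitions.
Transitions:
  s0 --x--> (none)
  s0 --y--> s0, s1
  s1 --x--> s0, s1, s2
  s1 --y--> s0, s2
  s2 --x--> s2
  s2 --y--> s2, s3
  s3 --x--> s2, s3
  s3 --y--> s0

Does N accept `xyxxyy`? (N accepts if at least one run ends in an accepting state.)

rejected

Start: {s0}
read x: {}
The reachable set is empty and stays empty for the remaining 5 symbols.
Reachable ∩ accepting = {} — empty.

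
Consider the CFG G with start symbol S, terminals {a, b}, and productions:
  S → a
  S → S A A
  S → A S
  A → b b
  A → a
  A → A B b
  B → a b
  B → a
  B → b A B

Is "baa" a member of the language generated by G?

no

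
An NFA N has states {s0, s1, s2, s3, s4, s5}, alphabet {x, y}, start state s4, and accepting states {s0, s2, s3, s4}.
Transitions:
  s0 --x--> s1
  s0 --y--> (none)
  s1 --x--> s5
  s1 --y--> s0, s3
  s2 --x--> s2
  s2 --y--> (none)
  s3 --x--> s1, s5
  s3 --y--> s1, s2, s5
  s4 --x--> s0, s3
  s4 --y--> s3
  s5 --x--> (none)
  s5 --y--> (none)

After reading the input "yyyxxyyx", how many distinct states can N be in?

Start: {s4}
read y: {s3}
read y: {s1, s2, s5}
read y: {s0, s3}
read x: {s1, s5}
read x: {s5}
read y: {}
The reachable set is empty and stays empty for the remaining 2 symbols.
Final reachable set {} has 0 states.

0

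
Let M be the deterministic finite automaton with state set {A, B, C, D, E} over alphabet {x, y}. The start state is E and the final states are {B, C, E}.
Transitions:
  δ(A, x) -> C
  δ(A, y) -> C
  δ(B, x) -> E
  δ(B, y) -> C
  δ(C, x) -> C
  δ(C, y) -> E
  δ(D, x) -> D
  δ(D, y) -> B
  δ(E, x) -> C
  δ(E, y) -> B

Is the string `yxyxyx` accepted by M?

E --y--> B
B --x--> E
E --y--> B
B --x--> E
E --y--> B
B --x--> E
End in state E, which is an accepting state.

accepted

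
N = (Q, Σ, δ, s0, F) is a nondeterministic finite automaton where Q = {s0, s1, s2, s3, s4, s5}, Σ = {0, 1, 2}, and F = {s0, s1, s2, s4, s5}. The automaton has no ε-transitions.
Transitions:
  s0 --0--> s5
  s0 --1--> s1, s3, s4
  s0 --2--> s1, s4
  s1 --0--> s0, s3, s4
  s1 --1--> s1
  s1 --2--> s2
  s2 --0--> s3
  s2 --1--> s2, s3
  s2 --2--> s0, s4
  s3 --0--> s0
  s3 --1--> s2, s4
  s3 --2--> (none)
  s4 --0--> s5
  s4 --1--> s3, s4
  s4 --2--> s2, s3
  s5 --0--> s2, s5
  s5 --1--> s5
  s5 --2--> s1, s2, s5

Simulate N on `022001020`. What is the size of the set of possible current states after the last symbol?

5

Start: {s0}
read 0: {s5}
read 2: {s1, s2, s5}
read 2: {s0, s1, s2, s4, s5}
read 0: {s0, s2, s3, s4, s5}
read 0: {s0, s2, s3, s5}
read 1: {s1, s2, s3, s4, s5}
read 0: {s0, s2, s3, s4, s5}
read 2: {s0, s1, s2, s3, s4, s5}
read 0: {s0, s2, s3, s4, s5}
Final reachable set {s0, s2, s3, s4, s5} has 5 states.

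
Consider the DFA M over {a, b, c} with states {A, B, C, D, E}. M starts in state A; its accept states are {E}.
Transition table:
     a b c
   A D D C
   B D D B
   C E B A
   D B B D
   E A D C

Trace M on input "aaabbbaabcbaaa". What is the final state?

D

A --a--> D
D --a--> B
B --a--> D
D --b--> B
B --b--> D
D --b--> B
B --a--> D
D --a--> B
B --b--> D
D --c--> D
D --b--> B
B --a--> D
D --a--> B
B --a--> D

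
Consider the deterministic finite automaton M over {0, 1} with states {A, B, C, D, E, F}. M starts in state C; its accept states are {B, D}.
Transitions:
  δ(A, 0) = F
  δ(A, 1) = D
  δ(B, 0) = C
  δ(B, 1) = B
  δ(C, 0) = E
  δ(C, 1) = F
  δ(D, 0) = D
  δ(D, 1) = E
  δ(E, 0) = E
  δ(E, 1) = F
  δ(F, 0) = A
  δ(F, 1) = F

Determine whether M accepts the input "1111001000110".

rejected

C --1--> F
F --1--> F
F --1--> F
F --1--> F
F --0--> A
A --0--> F
F --1--> F
F --0--> A
A --0--> F
F --0--> A
A --1--> D
D --1--> E
E --0--> E
End in state E, which is not an accepting state.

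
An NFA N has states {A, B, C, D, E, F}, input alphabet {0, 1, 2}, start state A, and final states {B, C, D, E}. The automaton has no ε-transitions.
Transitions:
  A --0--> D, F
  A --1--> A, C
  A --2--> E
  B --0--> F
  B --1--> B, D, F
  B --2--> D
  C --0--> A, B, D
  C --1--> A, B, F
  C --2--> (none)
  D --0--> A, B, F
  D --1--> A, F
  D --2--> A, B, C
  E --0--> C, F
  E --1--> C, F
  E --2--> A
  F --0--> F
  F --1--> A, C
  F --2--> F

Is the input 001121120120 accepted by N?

accepted

Start: {A}
read 0: {D, F}
read 0: {A, B, F}
read 1: {A, B, C, D, F}
read 1: {A, B, C, D, F}
read 2: {A, B, C, D, E, F}
read 1: {A, B, C, D, F}
read 1: {A, B, C, D, F}
read 2: {A, B, C, D, E, F}
read 0: {A, B, C, D, F}
read 1: {A, B, C, D, F}
read 2: {A, B, C, D, E, F}
read 0: {A, B, C, D, F}
Reachable ∩ accepting = {B, C, D} — nonempty.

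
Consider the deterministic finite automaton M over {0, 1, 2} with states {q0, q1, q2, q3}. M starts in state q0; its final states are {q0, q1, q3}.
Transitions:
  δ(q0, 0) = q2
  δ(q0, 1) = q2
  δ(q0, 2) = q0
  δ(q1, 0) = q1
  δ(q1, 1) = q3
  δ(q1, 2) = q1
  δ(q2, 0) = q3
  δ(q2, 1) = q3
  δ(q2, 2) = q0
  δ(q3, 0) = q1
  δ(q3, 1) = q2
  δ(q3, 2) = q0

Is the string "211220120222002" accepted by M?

q0 --2--> q0
q0 --1--> q2
q2 --1--> q3
q3 --2--> q0
q0 --2--> q0
q0 --0--> q2
q2 --1--> q3
q3 --2--> q0
q0 --0--> q2
q2 --2--> q0
q0 --2--> q0
q0 --2--> q0
q0 --0--> q2
q2 --0--> q3
q3 --2--> q0
End in state q0, which is an accepting state.

accepted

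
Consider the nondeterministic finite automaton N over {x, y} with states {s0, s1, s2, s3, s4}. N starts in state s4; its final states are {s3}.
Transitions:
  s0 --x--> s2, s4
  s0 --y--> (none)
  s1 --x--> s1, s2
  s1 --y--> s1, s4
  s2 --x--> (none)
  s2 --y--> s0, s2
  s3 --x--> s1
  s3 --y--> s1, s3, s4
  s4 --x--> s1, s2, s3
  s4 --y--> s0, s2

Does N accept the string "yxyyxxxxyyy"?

rejected

Start: {s4}
read y: {s0, s2}
read x: {s2, s4}
read y: {s0, s2}
read y: {s0, s2}
read x: {s2, s4}
read x: {s1, s2, s3}
read x: {s1, s2}
read x: {s1, s2}
read y: {s0, s1, s2, s4}
read y: {s0, s1, s2, s4}
read y: {s0, s1, s2, s4}
Reachable ∩ accepting = {} — empty.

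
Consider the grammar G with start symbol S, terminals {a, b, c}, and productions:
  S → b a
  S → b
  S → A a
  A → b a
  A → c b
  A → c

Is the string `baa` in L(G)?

S ⇒ Aa ⇒ baa

yes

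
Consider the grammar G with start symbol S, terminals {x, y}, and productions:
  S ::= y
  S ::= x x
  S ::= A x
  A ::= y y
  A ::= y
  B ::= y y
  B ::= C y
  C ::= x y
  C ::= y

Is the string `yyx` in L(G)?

yes

S ⇒ Ax ⇒ yyx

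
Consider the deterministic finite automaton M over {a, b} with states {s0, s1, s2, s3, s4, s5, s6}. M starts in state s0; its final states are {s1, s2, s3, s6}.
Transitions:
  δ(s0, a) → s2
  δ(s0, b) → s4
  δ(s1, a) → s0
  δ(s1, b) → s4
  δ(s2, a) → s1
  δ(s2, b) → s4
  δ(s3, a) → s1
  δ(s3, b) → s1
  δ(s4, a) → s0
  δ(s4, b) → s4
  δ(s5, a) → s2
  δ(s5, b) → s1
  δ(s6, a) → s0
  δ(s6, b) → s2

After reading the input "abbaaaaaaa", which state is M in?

s0 --a--> s2
s2 --b--> s4
s4 --b--> s4
s4 --a--> s0
s0 --a--> s2
s2 --a--> s1
s1 --a--> s0
s0 --a--> s2
s2 --a--> s1
s1 --a--> s0

s0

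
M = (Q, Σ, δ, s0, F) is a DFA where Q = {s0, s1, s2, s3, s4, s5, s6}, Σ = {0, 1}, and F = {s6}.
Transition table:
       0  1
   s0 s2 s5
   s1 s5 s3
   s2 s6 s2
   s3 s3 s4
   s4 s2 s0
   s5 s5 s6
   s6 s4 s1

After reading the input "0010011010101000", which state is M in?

s2

s0 --0--> s2
s2 --0--> s6
s6 --1--> s1
s1 --0--> s5
s5 --0--> s5
s5 --1--> s6
s6 --1--> s1
s1 --0--> s5
s5 --1--> s6
s6 --0--> s4
s4 --1--> s0
s0 --0--> s2
s2 --1--> s2
s2 --0--> s6
s6 --0--> s4
s4 --0--> s2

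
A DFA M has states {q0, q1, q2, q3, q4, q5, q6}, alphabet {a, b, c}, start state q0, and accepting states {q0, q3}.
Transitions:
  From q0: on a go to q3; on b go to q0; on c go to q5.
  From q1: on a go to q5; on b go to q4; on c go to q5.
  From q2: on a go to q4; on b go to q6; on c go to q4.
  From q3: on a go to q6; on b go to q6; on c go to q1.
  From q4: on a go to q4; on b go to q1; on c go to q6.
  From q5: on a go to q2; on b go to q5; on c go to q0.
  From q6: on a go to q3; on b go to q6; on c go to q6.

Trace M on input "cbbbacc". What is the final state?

q0 --c--> q5
q5 --b--> q5
q5 --b--> q5
q5 --b--> q5
q5 --a--> q2
q2 --c--> q4
q4 --c--> q6

q6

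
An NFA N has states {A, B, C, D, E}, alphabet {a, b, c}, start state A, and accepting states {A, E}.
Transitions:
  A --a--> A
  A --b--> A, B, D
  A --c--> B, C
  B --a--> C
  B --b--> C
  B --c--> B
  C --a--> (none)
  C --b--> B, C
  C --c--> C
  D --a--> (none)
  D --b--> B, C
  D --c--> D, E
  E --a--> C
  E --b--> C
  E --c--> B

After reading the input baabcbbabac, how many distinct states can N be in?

Start: {A}
read b: {A, B, D}
read a: {A, C}
read a: {A}
read b: {A, B, D}
read c: {B, C, D, E}
read b: {B, C}
read b: {B, C}
read a: {C}
read b: {B, C}
read a: {C}
read c: {C}
Final reachable set {C} has 1 state.

1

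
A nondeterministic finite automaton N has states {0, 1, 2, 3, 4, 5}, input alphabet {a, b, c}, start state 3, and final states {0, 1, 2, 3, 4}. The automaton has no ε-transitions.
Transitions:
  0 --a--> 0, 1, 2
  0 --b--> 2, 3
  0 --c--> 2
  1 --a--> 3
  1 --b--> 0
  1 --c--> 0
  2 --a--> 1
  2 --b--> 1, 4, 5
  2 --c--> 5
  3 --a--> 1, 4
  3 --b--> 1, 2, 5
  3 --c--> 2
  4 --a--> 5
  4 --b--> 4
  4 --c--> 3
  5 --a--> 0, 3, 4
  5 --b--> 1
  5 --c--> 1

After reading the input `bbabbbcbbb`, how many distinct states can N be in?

Start: {3}
read b: {1, 2, 5}
read b: {0, 1, 4, 5}
read a: {0, 1, 2, 3, 4, 5}
read b: {0, 1, 2, 3, 4, 5}
read b: {0, 1, 2, 3, 4, 5}
read b: {0, 1, 2, 3, 4, 5}
read c: {0, 1, 2, 3, 5}
read b: {0, 1, 2, 3, 4, 5}
read b: {0, 1, 2, 3, 4, 5}
read b: {0, 1, 2, 3, 4, 5}
Final reachable set {0, 1, 2, 3, 4, 5} has 6 states.

6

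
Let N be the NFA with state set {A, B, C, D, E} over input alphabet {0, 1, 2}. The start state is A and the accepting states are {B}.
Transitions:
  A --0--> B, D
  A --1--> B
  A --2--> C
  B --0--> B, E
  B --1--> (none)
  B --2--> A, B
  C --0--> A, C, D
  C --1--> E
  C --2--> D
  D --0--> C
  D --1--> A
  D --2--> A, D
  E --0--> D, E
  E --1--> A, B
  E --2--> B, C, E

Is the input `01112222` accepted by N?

Start: {A}
read 0: {B, D}
read 1: {A}
read 1: {B}
read 1: {}
The reachable set is empty and stays empty for the remaining 4 symbols.
Reachable ∩ accepting = {} — empty.

rejected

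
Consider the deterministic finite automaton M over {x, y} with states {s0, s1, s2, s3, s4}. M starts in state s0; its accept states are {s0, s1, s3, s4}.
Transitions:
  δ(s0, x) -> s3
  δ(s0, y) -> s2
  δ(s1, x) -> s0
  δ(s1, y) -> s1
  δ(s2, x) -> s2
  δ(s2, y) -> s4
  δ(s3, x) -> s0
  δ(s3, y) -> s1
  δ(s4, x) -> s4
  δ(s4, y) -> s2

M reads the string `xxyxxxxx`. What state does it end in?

s0 --x--> s3
s3 --x--> s0
s0 --y--> s2
s2 --x--> s2
s2 --x--> s2
s2 --x--> s2
s2 --x--> s2
s2 --x--> s2

s2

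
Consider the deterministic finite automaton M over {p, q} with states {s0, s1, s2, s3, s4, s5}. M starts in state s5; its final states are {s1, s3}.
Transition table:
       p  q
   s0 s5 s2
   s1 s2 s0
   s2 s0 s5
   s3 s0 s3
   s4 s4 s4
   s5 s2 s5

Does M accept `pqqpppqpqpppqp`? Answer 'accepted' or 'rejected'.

s5 --p--> s2
s2 --q--> s5
s5 --q--> s5
s5 --p--> s2
s2 --p--> s0
s0 --p--> s5
s5 --q--> s5
s5 --p--> s2
s2 --q--> s5
s5 --p--> s2
s2 --p--> s0
s0 --p--> s5
s5 --q--> s5
s5 --p--> s2
End in state s2, which is not an accepting state.

rejected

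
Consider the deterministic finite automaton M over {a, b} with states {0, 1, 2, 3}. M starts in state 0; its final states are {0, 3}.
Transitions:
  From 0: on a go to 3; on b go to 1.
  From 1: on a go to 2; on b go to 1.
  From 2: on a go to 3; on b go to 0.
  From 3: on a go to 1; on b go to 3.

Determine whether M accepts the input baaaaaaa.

0 --b--> 1
1 --a--> 2
2 --a--> 3
3 --a--> 1
1 --a--> 2
2 --a--> 3
3 --a--> 1
1 --a--> 2
End in state 2, which is not an accepting state.

rejected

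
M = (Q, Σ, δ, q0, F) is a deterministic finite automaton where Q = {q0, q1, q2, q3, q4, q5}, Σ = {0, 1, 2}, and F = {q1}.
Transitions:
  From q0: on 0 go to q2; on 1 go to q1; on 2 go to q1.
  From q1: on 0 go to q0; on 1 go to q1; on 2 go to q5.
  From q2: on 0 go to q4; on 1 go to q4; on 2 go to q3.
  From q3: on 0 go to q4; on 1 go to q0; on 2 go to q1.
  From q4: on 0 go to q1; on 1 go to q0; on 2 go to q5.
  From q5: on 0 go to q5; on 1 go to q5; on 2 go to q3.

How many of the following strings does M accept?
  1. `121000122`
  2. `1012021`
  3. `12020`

`121000122`: accepted
`1012021`: rejected
`12020`: rejected

1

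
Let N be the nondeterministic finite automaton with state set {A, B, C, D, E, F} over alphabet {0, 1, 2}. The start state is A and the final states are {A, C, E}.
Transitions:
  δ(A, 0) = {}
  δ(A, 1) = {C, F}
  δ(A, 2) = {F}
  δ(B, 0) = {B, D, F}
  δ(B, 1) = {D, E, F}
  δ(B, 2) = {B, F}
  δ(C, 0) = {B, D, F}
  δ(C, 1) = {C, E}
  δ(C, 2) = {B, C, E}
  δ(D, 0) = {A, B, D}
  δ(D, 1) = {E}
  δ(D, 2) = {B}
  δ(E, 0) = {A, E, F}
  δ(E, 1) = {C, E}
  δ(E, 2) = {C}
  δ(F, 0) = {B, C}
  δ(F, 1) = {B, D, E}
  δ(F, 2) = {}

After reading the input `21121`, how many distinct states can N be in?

4

Start: {A}
read 2: {F}
read 1: {B, D, E}
read 1: {C, D, E, F}
read 2: {B, C, E}
read 1: {C, D, E, F}
Final reachable set {C, D, E, F} has 4 states.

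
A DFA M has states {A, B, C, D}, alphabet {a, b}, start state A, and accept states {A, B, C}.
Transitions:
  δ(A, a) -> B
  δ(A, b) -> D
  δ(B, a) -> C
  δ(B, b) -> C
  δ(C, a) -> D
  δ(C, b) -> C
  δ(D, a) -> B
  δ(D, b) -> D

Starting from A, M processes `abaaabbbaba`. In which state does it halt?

A --a--> B
B --b--> C
C --a--> D
D --a--> B
B --a--> C
C --b--> C
C --b--> C
C --b--> C
C --a--> D
D --b--> D
D --a--> B

B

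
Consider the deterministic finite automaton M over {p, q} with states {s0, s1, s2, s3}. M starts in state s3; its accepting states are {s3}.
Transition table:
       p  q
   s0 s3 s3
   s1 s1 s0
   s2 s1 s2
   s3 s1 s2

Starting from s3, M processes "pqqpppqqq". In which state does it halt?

s2

s3 --p--> s1
s1 --q--> s0
s0 --q--> s3
s3 --p--> s1
s1 --p--> s1
s1 --p--> s1
s1 --q--> s0
s0 --q--> s3
s3 --q--> s2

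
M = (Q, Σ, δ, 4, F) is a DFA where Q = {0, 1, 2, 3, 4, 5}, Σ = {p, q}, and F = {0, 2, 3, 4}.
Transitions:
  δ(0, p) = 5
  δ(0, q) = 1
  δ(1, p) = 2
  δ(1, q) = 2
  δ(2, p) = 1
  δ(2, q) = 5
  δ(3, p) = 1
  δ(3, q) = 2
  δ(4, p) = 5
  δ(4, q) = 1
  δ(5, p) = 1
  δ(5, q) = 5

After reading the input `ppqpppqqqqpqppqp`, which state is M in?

4 --p--> 5
5 --p--> 1
1 --q--> 2
2 --p--> 1
1 --p--> 2
2 --p--> 1
1 --q--> 2
2 --q--> 5
5 --q--> 5
5 --q--> 5
5 --p--> 1
1 --q--> 2
2 --p--> 1
1 --p--> 2
2 --q--> 5
5 --p--> 1

1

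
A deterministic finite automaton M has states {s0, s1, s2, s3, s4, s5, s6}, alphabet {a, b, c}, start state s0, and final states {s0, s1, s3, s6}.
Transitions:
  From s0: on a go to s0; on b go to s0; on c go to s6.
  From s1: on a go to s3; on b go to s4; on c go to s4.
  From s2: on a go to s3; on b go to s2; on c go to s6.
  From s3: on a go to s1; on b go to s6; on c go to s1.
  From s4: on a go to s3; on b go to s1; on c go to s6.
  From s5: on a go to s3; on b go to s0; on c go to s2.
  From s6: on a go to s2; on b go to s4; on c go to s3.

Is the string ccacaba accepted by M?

rejected

s0 --c--> s6
s6 --c--> s3
s3 --a--> s1
s1 --c--> s4
s4 --a--> s3
s3 --b--> s6
s6 --a--> s2
End in state s2, which is not an accepting state.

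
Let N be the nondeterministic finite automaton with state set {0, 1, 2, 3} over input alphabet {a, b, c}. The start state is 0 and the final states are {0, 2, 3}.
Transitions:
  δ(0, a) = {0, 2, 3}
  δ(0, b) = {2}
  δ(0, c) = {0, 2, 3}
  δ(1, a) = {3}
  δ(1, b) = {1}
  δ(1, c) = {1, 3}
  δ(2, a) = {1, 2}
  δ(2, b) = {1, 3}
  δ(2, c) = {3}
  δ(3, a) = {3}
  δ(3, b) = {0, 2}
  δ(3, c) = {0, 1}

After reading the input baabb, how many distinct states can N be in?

4

Start: {0}
read b: {2}
read a: {1, 2}
read a: {1, 2, 3}
read b: {0, 1, 2, 3}
read b: {0, 1, 2, 3}
Final reachable set {0, 1, 2, 3} has 4 states.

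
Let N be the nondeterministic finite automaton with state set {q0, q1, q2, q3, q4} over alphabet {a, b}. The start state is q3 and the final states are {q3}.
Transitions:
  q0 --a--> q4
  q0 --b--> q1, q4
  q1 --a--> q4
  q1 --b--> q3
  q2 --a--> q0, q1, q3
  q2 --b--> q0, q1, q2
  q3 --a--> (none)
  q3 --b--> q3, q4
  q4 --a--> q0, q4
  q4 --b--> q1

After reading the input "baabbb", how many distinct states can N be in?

2

Start: {q3}
read b: {q3, q4}
read a: {q0, q4}
read a: {q0, q4}
read b: {q1, q4}
read b: {q1, q3}
read b: {q3, q4}
Final reachable set {q3, q4} has 2 states.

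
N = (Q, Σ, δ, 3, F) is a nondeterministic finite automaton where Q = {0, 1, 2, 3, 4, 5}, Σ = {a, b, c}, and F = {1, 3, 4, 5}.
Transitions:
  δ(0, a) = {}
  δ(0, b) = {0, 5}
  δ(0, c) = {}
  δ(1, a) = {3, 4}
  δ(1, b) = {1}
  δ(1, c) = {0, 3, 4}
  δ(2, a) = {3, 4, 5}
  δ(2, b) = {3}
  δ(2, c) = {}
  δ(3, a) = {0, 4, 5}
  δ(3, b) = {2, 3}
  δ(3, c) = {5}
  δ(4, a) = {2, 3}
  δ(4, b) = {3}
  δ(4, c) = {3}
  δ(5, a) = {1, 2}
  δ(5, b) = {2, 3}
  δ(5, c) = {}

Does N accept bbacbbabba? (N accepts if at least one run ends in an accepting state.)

accepted

Start: {3}
read b: {2, 3}
read b: {2, 3}
read a: {0, 3, 4, 5}
read c: {3, 5}
read b: {2, 3}
read b: {2, 3}
read a: {0, 3, 4, 5}
read b: {0, 2, 3, 5}
read b: {0, 2, 3, 5}
read a: {0, 1, 2, 3, 4, 5}
Reachable ∩ accepting = {1, 3, 4, 5} — nonempty.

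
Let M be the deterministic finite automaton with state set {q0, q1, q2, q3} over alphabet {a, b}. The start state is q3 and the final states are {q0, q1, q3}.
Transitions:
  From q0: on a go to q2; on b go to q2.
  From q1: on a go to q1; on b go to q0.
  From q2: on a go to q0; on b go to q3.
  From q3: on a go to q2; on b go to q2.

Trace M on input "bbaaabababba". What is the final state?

q3 --b--> q2
q2 --b--> q3
q3 --a--> q2
q2 --a--> q0
q0 --a--> q2
q2 --b--> q3
q3 --a--> q2
q2 --b--> q3
q3 --a--> q2
q2 --b--> q3
q3 --b--> q2
q2 --a--> q0

q0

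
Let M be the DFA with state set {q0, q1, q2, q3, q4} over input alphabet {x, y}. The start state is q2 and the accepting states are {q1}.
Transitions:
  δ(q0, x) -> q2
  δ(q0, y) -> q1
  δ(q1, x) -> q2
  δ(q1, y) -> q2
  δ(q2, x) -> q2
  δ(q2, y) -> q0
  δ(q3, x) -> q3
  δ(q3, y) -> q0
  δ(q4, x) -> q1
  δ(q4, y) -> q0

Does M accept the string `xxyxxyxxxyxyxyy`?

accepted

q2 --x--> q2
q2 --x--> q2
q2 --y--> q0
q0 --x--> q2
q2 --x--> q2
q2 --y--> q0
q0 --x--> q2
q2 --x--> q2
q2 --x--> q2
q2 --y--> q0
q0 --x--> q2
q2 --y--> q0
q0 --x--> q2
q2 --y--> q0
q0 --y--> q1
End in state q1, which is an accepting state.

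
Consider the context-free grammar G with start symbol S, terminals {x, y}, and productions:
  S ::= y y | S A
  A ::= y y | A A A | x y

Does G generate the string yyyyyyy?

no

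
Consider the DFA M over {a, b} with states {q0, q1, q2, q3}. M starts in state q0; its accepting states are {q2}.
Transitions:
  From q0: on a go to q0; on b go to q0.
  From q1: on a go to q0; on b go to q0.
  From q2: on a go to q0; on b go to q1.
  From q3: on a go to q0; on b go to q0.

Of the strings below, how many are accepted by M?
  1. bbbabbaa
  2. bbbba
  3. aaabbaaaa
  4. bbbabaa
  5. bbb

0

bbbabbaa: rejected
bbbba: rejected
aaabbaaaa: rejected
bbbabaa: rejected
bbb: rejected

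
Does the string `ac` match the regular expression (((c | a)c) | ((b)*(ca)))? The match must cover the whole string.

The left alternative ((c|a)c) matches ac.

yes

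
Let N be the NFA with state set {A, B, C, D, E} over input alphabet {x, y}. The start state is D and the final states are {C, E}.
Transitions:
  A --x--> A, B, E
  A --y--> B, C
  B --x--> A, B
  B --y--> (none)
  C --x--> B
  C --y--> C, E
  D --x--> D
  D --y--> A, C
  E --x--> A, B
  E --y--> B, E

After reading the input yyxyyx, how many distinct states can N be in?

Start: {D}
read y: {A, C}
read y: {B, C, E}
read x: {A, B}
read y: {B, C}
read y: {C, E}
read x: {A, B}
Final reachable set {A, B} has 2 states.

2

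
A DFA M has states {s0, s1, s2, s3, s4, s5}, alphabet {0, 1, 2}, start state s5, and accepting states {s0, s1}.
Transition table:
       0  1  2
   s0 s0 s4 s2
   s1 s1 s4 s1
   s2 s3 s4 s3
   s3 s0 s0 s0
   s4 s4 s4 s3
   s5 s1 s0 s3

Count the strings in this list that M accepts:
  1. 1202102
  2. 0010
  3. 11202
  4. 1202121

1

1202102: rejected
0010: rejected
11202: rejected
1202121: accepted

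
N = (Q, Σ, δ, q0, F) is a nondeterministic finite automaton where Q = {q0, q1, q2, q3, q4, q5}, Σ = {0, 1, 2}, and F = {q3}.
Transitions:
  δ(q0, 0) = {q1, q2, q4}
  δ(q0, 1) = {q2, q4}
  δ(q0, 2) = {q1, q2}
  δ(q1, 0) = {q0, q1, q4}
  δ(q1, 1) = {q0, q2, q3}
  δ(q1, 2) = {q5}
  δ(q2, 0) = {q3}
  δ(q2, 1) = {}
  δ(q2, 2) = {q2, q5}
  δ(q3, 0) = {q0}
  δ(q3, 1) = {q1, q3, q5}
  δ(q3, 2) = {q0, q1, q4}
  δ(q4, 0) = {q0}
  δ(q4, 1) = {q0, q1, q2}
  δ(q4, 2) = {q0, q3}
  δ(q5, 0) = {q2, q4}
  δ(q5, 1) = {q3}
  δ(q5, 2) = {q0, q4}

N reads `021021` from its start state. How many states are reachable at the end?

Start: {q0}
read 0: {q1, q2, q4}
read 2: {q0, q2, q3, q5}
read 1: {q1, q2, q3, q4, q5}
read 0: {q0, q1, q2, q3, q4}
read 2: {q0, q1, q2, q3, q4, q5}
read 1: {q0, q1, q2, q3, q4, q5}
Final reachable set {q0, q1, q2, q3, q4, q5} has 6 states.

6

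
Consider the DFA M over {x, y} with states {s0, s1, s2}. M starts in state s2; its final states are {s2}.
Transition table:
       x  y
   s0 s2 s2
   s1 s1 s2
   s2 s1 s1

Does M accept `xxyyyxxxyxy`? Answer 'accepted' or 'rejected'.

s2 --x--> s1
s1 --x--> s1
s1 --y--> s2
s2 --y--> s1
s1 --y--> s2
s2 --x--> s1
s1 --x--> s1
s1 --x--> s1
s1 --y--> s2
s2 --x--> s1
s1 --y--> s2
End in state s2, which is an accepting state.

accepted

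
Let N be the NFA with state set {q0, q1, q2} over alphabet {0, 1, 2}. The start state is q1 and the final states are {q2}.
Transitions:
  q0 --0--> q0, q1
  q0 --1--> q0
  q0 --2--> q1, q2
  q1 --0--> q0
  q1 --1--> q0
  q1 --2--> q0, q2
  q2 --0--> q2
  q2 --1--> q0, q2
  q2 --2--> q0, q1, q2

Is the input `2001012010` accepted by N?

Start: {q1}
read 2: {q0, q2}
read 0: {q0, q1, q2}
read 0: {q0, q1, q2}
read 1: {q0, q2}
read 0: {q0, q1, q2}
read 1: {q0, q2}
read 2: {q0, q1, q2}
read 0: {q0, q1, q2}
read 1: {q0, q2}
read 0: {q0, q1, q2}
Reachable ∩ accepting = {q2} — nonempty.

accepted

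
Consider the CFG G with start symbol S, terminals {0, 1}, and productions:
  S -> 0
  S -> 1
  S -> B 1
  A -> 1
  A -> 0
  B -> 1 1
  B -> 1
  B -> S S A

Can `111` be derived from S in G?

S ⇒ B1 ⇒ 111

yes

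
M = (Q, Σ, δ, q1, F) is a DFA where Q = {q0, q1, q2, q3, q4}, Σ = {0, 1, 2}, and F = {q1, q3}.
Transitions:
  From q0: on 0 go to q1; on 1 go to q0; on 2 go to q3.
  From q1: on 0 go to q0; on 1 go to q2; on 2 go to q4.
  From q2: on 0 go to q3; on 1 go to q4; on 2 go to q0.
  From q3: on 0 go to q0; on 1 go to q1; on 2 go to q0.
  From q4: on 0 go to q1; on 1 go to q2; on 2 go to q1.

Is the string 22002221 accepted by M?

q1 --2--> q4
q4 --2--> q1
q1 --0--> q0
q0 --0--> q1
q1 --2--> q4
q4 --2--> q1
q1 --2--> q4
q4 --1--> q2
End in state q2, which is not an accepting state.

rejected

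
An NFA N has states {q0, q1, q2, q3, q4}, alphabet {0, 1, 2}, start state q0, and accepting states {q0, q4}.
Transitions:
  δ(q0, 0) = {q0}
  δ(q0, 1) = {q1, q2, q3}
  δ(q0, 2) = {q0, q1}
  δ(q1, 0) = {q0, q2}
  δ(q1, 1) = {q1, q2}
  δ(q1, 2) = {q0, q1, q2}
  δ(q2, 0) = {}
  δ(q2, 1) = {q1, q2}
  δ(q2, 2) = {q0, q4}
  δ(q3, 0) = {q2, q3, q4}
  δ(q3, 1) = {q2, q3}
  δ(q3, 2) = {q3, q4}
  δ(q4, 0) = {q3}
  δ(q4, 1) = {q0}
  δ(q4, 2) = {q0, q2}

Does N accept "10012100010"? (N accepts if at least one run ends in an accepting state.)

accepted

Start: {q0}
read 1: {q1, q2, q3}
read 0: {q0, q2, q3, q4}
read 0: {q0, q2, q3, q4}
read 1: {q0, q1, q2, q3}
read 2: {q0, q1, q2, q3, q4}
read 1: {q0, q1, q2, q3}
read 0: {q0, q2, q3, q4}
read 0: {q0, q2, q3, q4}
read 0: {q0, q2, q3, q4}
read 1: {q0, q1, q2, q3}
read 0: {q0, q2, q3, q4}
Reachable ∩ accepting = {q0, q4} — nonempty.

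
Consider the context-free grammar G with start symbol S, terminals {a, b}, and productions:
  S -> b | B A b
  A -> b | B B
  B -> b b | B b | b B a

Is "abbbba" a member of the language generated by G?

no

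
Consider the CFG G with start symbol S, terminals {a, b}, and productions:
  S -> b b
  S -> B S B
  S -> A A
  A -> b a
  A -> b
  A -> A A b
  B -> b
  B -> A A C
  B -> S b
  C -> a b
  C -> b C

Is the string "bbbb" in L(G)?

yes

S ⇒ BSB ⇒ bSB ⇒ bbbB ⇒ bbbb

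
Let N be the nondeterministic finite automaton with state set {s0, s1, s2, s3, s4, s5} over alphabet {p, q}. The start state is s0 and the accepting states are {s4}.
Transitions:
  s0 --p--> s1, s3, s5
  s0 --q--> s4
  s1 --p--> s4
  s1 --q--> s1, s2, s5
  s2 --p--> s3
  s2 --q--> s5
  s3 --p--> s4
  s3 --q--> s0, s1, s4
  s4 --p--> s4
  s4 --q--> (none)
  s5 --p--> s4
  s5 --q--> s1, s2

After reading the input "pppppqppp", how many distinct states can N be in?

Start: {s0}
read p: {s1, s3, s5}
read p: {s4}
read p: {s4}
read p: {s4}
read p: {s4}
read q: {}
The reachable set is empty and stays empty for the remaining 3 symbols.
Final reachable set {} has 0 states.

0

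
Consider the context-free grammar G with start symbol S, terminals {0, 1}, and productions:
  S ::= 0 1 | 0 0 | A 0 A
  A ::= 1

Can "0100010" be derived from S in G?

no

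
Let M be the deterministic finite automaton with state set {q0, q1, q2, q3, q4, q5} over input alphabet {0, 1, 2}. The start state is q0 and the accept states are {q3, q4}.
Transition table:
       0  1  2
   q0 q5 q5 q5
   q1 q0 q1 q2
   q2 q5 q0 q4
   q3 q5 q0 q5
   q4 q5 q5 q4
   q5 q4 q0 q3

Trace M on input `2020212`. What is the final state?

q5

q0 --2--> q5
q5 --0--> q4
q4 --2--> q4
q4 --0--> q5
q5 --2--> q3
q3 --1--> q0
q0 --2--> q5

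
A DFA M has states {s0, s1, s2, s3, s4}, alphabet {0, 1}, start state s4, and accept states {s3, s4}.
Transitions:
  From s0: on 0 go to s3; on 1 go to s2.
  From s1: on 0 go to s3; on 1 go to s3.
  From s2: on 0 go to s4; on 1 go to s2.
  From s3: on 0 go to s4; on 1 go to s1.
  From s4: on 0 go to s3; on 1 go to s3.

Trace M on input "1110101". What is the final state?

s3

s4 --1--> s3
s3 --1--> s1
s1 --1--> s3
s3 --0--> s4
s4 --1--> s3
s3 --0--> s4
s4 --1--> s3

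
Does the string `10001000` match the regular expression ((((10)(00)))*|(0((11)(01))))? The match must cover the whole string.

The left alternative (((10)(00)))* matches 10001000.

yes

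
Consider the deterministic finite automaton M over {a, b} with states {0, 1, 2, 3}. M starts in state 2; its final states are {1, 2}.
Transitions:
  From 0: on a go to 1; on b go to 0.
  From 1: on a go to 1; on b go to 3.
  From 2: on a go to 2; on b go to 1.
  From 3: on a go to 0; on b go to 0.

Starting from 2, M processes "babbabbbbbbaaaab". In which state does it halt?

3

2 --b--> 1
1 --a--> 1
1 --b--> 3
3 --b--> 0
0 --a--> 1
1 --b--> 3
3 --b--> 0
0 --b--> 0
0 --b--> 0
0 --b--> 0
0 --b--> 0
0 --a--> 1
1 --a--> 1
1 --a--> 1
1 --a--> 1
1 --b--> 3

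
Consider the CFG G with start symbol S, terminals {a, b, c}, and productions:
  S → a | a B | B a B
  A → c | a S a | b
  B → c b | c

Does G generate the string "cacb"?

yes

S ⇒ BaB ⇒ caB ⇒ cacb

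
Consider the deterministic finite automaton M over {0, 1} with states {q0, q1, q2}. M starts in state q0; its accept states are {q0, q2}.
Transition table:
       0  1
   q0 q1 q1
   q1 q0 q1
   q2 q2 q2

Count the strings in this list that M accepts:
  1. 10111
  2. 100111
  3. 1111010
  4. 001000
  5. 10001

10111: rejected
100111: rejected
1111010: accepted
001000: accepted
10001: rejected

2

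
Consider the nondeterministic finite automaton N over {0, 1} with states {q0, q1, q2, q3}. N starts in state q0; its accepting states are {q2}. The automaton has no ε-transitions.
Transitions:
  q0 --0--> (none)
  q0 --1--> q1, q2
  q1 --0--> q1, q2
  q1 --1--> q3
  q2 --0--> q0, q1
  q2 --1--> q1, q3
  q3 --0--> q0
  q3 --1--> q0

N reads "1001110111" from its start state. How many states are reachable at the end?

4

Start: {q0}
read 1: {q1, q2}
read 0: {q0, q1, q2}
read 0: {q0, q1, q2}
read 1: {q1, q2, q3}
read 1: {q0, q1, q3}
read 1: {q0, q1, q2, q3}
read 0: {q0, q1, q2}
read 1: {q1, q2, q3}
read 1: {q0, q1, q3}
read 1: {q0, q1, q2, q3}
Final reachable set {q0, q1, q2, q3} has 4 states.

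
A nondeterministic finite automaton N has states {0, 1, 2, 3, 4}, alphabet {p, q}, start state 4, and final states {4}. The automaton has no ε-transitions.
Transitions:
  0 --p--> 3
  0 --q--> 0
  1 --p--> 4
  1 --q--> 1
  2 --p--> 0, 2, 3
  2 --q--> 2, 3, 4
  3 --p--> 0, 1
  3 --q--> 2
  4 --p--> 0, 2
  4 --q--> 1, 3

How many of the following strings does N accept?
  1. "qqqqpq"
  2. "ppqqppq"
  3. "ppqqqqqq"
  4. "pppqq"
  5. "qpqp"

"qqqqpq": accepted
"ppqqppq": accepted
"ppqqqqqq": accepted
"pppqq": accepted
"qpqp": accepted

5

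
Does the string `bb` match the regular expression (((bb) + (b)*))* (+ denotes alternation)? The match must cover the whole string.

Split into 2 pieces b · b; each matches ((bb)+(b)*).

yes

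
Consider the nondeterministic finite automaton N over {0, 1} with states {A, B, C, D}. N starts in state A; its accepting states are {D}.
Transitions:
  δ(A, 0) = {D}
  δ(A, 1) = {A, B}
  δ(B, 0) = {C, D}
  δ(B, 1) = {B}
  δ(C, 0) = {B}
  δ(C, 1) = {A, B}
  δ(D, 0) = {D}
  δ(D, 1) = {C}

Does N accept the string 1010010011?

Start: {A}
read 1: {A, B}
read 0: {C, D}
read 1: {A, B, C}
read 0: {B, C, D}
read 0: {B, C, D}
read 1: {A, B, C}
read 0: {B, C, D}
read 0: {B, C, D}
read 1: {A, B, C}
read 1: {A, B}
Reachable ∩ accepting = {} — empty.

rejected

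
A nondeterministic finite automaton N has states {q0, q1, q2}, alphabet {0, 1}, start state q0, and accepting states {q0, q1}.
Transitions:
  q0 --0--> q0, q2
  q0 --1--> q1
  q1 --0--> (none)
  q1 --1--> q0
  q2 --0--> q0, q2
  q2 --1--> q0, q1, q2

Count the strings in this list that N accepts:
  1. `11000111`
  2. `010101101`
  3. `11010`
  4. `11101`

3

`11000111`: accepted
`010101101`: accepted
`11010`: accepted
`11101`: rejected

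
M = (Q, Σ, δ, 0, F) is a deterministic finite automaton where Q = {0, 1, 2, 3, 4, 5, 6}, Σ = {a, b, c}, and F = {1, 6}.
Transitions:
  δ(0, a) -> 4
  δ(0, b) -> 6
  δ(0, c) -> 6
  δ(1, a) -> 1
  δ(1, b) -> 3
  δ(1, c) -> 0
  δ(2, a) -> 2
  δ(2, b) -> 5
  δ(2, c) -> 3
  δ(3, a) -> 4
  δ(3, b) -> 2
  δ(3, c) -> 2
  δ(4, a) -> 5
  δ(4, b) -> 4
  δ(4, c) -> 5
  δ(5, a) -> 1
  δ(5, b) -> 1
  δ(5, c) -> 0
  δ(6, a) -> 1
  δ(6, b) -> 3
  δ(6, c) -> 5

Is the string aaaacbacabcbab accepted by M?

rejected

0 --a--> 4
4 --a--> 5
5 --a--> 1
1 --a--> 1
1 --c--> 0
0 --b--> 6
6 --a--> 1
1 --c--> 0
0 --a--> 4
4 --b--> 4
4 --c--> 5
5 --b--> 1
1 --a--> 1
1 --b--> 3
End in state 3, which is not an accepting state.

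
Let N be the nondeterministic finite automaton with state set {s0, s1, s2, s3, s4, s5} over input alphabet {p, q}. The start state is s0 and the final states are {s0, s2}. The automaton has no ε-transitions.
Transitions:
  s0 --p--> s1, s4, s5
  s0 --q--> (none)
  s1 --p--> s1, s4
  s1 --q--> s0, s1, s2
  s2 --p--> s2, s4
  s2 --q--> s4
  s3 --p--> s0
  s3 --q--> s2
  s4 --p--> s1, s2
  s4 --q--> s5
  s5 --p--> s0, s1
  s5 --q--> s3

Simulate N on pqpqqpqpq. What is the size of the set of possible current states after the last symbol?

Start: {s0}
read p: {s1, s4, s5}
read q: {s0, s1, s2, s3, s5}
read p: {s0, s1, s2, s4, s5}
read q: {s0, s1, s2, s3, s4, s5}
read q: {s0, s1, s2, s3, s4, s5}
read p: {s0, s1, s2, s4, s5}
read q: {s0, s1, s2, s3, s4, s5}
read p: {s0, s1, s2, s4, s5}
read q: {s0, s1, s2, s3, s4, s5}
Final reachable set {s0, s1, s2, s3, s4, s5} has 6 states.

6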